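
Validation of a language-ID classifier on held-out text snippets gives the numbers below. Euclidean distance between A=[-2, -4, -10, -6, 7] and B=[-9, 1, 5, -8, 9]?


d = √((-2+ 9)² + (-4-1)² + (-10-5)² + (-6+ 8)² + (7-9)²)
  = √(49 + 25 + 225 + 4 + 4)
  = √307 = 17.5214

17.5214


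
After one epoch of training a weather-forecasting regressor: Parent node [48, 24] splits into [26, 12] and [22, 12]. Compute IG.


Parent = [48, 24], H_parent = 0.9183
H_left = 0.8997 (n=38), H_right = 0.9367 (n=34)
H_children = (38/72)·0.8997 + (34/72)·0.9367 = 0.9172
IG = 0.9183 - 0.9172 = 0.0011

0.0011


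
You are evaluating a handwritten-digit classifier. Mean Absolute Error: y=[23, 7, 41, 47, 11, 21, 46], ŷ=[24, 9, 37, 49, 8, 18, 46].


Absolute errors: |23-24|=1, |7-9|=2, |41-37|=4, |47-49|=2, |11-8|=3, |21-18|=3, |46-46|=0
Sum = 15
MAE = 15/7 = 15/7

15/7


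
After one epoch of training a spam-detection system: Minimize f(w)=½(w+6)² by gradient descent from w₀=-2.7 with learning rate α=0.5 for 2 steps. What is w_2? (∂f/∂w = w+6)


step 1: grad = -2.7+6 = 3.3; w = -2.7 - 0.5·(3.3) = -4.35
step 2: grad = -4.35+6 = 1.65; w = -4.35 - 0.5·(1.65) = -5.175

-5.175


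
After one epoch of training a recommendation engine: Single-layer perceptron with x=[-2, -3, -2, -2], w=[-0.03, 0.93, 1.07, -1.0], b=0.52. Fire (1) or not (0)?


z = (-2)·(-0.03) + (-3)·(0.93) + (-2)·(1.07) + (-2)·(-1.0) + 0.52
  = -2.35
step(z) = 0 (z<0)

0


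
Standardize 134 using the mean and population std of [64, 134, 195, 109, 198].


μ = 140, σ = 51.3069
z = (134 - 140)/51.3069 = -0.1169

-0.1169


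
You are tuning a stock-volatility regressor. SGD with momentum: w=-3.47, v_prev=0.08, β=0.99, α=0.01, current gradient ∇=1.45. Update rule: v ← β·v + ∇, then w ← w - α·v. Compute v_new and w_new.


v_new = 0.99·0.08 + 1.45 = 0.0792 + 1.45 = 1.5292
w_new = -3.47 - 0.01·1.5292 = -3.47 - 0.015292 = -3.485292

v_new=1.5292, w_new=-3.485292


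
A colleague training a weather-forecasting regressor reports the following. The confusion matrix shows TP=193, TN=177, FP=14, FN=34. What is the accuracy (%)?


Accuracy = (TP+TN)/(TP+TN+FP+FN)
= (193+177)/(418)
= 370/418 = 88.52%

88.52%


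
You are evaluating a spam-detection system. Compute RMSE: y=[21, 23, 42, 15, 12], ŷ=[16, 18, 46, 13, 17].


MSE = 95/5 = 19
RMSE = √(95/5) = 4.3589

4.3589


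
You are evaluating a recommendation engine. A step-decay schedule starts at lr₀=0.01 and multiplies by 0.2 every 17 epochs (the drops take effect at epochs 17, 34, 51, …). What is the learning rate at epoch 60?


n_drops = ⌊60/17⌋ = 3
lr = 0.01·0.2^3 = 0.01·0.008 = 0.00008

0.00008


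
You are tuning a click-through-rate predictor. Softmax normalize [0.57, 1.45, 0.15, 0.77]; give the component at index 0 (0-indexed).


Exponentials: e^0.57=1.7683, e^1.45=4.2631, e^0.15=1.1618, e^0.77=2.1598
Sum = 9.353
Softmax = [0.1891, 0.4558, 0.1242, 0.2309]
p[0] = 1.7683/9.353 = 0.1891

0.1891


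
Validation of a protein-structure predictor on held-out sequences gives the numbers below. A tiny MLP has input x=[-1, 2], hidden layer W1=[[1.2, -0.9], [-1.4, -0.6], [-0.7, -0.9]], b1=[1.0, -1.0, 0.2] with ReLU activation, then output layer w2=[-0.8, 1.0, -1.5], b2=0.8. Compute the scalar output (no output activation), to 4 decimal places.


z1[0] = (1.2)·(-1) + (-0.9)·(2) + 1.0 = -2.0
z1[1] = (-1.4)·(-1) + (-0.6)·(2) - 1.0 = -0.8
z1[2] = (-0.7)·(-1) + (-0.9)·(2) + 0.2 = -0.9
h = ReLU(z1) = [0.0, 0.0, 0.0]
output = (-0.8)·(0.0) + (1.0)·(0.0) + (-1.5)·(0.0) + 0.8 = 0.8

0.8


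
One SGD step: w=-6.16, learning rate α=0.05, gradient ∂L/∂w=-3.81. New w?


w_new = w - α·∇
= -6.16 - 0.05·-3.81
= -6.16 + 0.1905
= -5.9695

-5.9695


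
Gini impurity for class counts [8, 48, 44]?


Probabilities: [8/100, 48/100, 44/100] ≈ [0.08, 0.48, 0.44]
Σpᵢ² = (64 + 2304 + 1936)/100² = 4304/10000
Gini = 1 - Σpᵢ² = 1 - 4304/10000 = 0.5696

0.5696


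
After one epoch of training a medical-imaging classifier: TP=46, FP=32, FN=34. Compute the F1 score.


Precision = 46/78 = 0.5897
Recall = 46/80 = 0.575
F1 = 2·P·R/(P+R) = 2·TP/(2·TP+FP+FN) = 92/(92+32+34) = 92/158 = 0.5823

0.5823


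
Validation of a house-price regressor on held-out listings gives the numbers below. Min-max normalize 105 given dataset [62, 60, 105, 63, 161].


min=60, max=161
(105-60)/(161-60) = 45/101 = 0.4455

0.4455


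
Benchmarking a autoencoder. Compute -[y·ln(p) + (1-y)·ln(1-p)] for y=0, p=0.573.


BCE = -[y·ln(p) + (1-y)·ln(1-p)]
= -0 - 1·ln(1-0.573)
= -ln(0.427) = 0.851

0.851


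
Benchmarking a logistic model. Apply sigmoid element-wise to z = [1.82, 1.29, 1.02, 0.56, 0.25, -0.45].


σ(1.82) = 1/(1+e^-1.82) = 0.8606
σ(1.29) = 1/(1+e^-1.29) = 0.7841
σ(1.02) = 1/(1+e^-1.02) = 0.735
σ(0.56) = 1/(1+e^-0.56) = 0.6365
σ(0.25) = 1/(1+e^-0.25) = 0.5622
σ(-0.45) = 1/(1+e^0.45) = 0.3894
result = [0.8606, 0.7841, 0.735, 0.6365, 0.5622, 0.3894]

[0.8606, 0.7841, 0.735, 0.6365, 0.5622, 0.3894]


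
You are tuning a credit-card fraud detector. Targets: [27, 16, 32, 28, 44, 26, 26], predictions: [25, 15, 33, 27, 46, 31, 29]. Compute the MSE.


Squared errors: (27-25)²=4, (16-15)²=1, (32-33)²=1, (28-27)²=1, (44-46)²=4, (26-31)²=25, (26-29)²=9
Sum = 45
MSE = 45/7 = 45/7

45/7


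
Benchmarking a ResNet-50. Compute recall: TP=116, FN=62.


Recall = TP/(TP+FN)
= 116/(116+62)
= 116/178 = 65.17%

65.17%


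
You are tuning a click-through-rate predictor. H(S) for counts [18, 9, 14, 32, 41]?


Probabilities: [18/114, 9/114, 14/114, 32/114, 41/114] ≈ [0.1579, 0.0789, 0.1228, 0.2807, 0.3596]
H = -((18/114)·log₂(18/114) + (9/114)·log₂(9/114) + (14/114)·log₂(14/114) + (32/114)·log₂(32/114) + (41/114)·log₂(41/114))
  = 2.1263 bits

2.1263 bits


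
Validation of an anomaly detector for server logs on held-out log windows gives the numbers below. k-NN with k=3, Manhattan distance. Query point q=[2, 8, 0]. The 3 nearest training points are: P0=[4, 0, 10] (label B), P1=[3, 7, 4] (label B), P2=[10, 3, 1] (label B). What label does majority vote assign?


d(q,P0) = 20  (label B)
d(q,P1) = 6  (label B)
d(q,P2) = 14  (label B)
Votes: A=0, B=3
Majority → B

B


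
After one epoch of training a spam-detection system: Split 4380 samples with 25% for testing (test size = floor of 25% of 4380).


Test = ⌊4380·25/100⌋ = 1095
Train = 4380 - 1095 = 3285

Train: 3285, Test: 1095


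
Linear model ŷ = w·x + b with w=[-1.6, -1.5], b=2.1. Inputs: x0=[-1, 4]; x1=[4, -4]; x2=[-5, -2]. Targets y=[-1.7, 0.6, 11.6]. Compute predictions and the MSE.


ŷ0 = (-1.6)·(-1) + (-1.5)·(4) + 2.1 = -2.3
ŷ1 = (-1.6)·(4) + (-1.5)·(-4) + 2.1 = 1.7
ŷ2 = (-1.6)·(-5) + (-1.5)·(-2) + 2.1 = 13.1
errors² = [0.36, 1.21, 2.25]
MSE = 3.8200/3 = 1.2733

1.2733


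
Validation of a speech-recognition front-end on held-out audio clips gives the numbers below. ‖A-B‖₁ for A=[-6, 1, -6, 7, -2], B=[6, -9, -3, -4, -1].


d = |-6-6| + |1+ 9| + |-6+ 3| + |7+ 4| + |-2+ 1|
  = 12 + 10 + 3 + 11 + 1
  = 37

37


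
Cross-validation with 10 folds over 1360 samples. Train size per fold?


Fold size = 1360/10 = 136
Training per fold = 1360 - 136 = 1224

1224


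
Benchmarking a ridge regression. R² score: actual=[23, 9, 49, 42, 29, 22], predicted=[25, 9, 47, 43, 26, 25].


ȳ = 29
SS_res = Σ(y-ŷ)² = 27
SS_tot = Σ(y-ȳ)² = 1054
R² = 1 - SS_res/SS_tot = 1 - 0.0256 = 0.9744

0.9744


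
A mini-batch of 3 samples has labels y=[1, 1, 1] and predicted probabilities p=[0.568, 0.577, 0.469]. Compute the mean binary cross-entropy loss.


L[0] = -ln(0.568) = 0.5656
L[1] = -ln(0.577) = 0.5499
L[2] = -ln(0.469) = 0.7572
mean = (0.5656 + 0.5499 + 0.7572)/3 = 0.6242

0.6242


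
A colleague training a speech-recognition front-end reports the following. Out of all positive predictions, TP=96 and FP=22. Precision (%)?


Precision = TP/(TP+FP)
= 96/(96+22)
= 96/118 = 81.36%

81.36%


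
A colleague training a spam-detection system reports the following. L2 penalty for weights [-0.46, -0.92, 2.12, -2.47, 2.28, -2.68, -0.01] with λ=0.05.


‖w‖₂² = (-0.46)² + (-0.92)² + (2.12)² + (-2.47)² + (2.28)² + (-2.68)² + (-0.01)²
     = 0.2116 + 0.8464 + 4.4944 + 6.1009 + 5.1984 + 7.1824 + 0.0001
     = 24.0342
λ·‖w‖₂² = 0.05·24.0342 = 1.20171

1.20171


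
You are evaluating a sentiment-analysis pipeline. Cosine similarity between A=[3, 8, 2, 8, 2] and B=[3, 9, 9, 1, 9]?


A·B = 3·3 + 8·9 + 2·9 + 8·1 + 2·9 = 125
‖A‖ = √145 = 12.0416, ‖B‖ = √253 = 15.906
cos = 125/(√145·√253) = 125/√36685 = 0.6526

0.6526


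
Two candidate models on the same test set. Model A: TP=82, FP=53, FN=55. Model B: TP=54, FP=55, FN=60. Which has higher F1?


Model A: P=82/135=0.6074, R=82/137=0.5985, F1=2PR/(P+R)=2TP/(2TP+FP+FN)=164/272=0.6029
Model B: P=54/109=0.4954, R=54/114=0.4737, F1=2PR/(P+R)=2TP/(2TP+FP+FN)=108/223=0.4843
0.6029 > 0.4843 → Model A

Model A


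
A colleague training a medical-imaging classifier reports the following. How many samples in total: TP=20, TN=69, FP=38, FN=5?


Total = TP + TN + FP + FN
= 20 + 69 + 38 + 5
= 132
(Predicted positive: 58, predicted negative: 74)

132


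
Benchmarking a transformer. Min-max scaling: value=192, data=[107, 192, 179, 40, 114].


min=40, max=192
(192-40)/(192-40) = 152/152 = 1.0

1.0


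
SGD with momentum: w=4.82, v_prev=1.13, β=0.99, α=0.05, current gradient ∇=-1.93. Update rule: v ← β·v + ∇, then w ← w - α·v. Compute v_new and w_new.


v_new = 0.99·1.13 - 1.93 = 1.1187 - 1.93 = -0.8113
w_new = 4.82 - 0.05·-0.8113 = 4.82 + 0.040565 = 4.860565

v_new=-0.8113, w_new=4.860565


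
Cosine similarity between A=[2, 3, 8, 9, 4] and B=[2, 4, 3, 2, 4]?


A·B = 2·2 + 3·4 + 8·3 + 9·2 + 4·4 = 74
‖A‖ = √174 = 13.1909, ‖B‖ = √49 = 7
cos = 74/(√174·√49) = 74/√8526 = 0.8014

0.8014


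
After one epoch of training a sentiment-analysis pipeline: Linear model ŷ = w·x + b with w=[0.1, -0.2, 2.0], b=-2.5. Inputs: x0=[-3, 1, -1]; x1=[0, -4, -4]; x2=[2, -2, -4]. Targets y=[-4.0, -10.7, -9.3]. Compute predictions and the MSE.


ŷ0 = (0.1)·(-3) + (-0.2)·(1) + (2.0)·(-1) - 2.5 = -5.0
ŷ1 = (0.1)·(0) + (-0.2)·(-4) + (2.0)·(-4) - 2.5 = -9.7
ŷ2 = (0.1)·(2) + (-0.2)·(-2) + (2.0)·(-4) - 2.5 = -9.9
errors² = [1.0, 1.0, 0.36]
MSE = 2.3600/3 = 0.7867

0.7867


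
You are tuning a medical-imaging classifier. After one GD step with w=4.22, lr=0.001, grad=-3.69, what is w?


w_new = w - α·∇
= 4.22 - 0.001·-3.69
= 4.22 + 0.00369
= 4.22369

4.22369


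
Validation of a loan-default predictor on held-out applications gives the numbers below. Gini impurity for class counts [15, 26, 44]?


Probabilities: [15/85, 26/85, 44/85] ≈ [0.1765, 0.3059, 0.5176]
Σpᵢ² = (225 + 676 + 1936)/85² = 2837/7225
Gini = 1 - Σpᵢ² = 1 - 2837/7225 = 0.6073

0.6073


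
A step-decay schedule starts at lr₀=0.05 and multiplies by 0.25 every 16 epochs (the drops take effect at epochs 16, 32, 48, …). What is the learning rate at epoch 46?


n_drops = ⌊46/16⌋ = 2
lr = 0.05·0.25^2 = 0.05·0.0625 = 0.003125

0.003125


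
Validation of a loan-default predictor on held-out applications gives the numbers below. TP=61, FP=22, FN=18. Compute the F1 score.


Precision = 61/83 = 0.7349
Recall = 61/79 = 0.7722
F1 = 2·P·R/(P+R) = 2·TP/(2·TP+FP+FN) = 122/(122+22+18) = 122/162 = 0.7531

0.7531


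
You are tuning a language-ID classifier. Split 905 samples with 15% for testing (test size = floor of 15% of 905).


Test = ⌊905·15/100⌋ = 135
Train = 905 - 135 = 770

Train: 770, Test: 135


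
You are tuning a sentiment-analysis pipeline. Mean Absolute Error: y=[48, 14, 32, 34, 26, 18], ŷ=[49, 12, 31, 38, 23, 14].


Absolute errors: |48-49|=1, |14-12|=2, |32-31|=1, |34-38|=4, |26-23|=3, |18-14|=4
Sum = 15
MAE = 15/6 = 5/2

5/2


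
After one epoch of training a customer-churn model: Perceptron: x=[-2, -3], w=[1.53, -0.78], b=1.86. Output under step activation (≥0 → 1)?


z = (-2)·(1.53) + (-3)·(-0.78) + 1.86
  = 1.14
step(z) = 1 (z≥0)

1


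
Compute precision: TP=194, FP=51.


Precision = TP/(TP+FP)
= 194/(194+51)
= 194/245 = 79.18%

79.18%


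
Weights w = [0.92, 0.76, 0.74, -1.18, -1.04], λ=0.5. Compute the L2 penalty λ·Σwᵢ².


‖w‖₂² = (0.92)² + (0.76)² + (0.74)² + (-1.18)² + (-1.04)²
     = 0.8464 + 0.5776 + 0.5476 + 1.3924 + 1.0816
     = 4.4456
λ·‖w‖₂² = 0.5·4.4456 = 2.2228

2.2228


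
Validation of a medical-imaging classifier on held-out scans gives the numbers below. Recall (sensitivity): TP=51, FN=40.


Recall = TP/(TP+FN)
= 51/(51+40)
= 51/91 = 56.04%

56.04%


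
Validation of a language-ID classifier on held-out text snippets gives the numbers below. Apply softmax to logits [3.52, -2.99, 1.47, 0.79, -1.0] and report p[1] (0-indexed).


Exponentials: e^3.52=33.7844, e^-2.99=0.0503, e^1.47=4.3492, e^0.79=2.2034, e^-1.0=0.3679
Sum = 40.7552
Softmax = [0.829, 0.0012, 0.1067, 0.0541, 0.009]
p[1] = 0.0503/40.7552 = 0.0012

0.0012


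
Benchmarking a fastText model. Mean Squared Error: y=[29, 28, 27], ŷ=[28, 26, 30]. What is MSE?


Squared errors: (29-28)²=1, (28-26)²=4, (27-30)²=9
Sum = 14
MSE = 14/3 = 14/3

14/3


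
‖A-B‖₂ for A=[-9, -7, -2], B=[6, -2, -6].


d = √((-9-6)² + (-7+ 2)² + (-2+ 6)²)
  = √(225 + 25 + 16)
  = √266 = 16.3095

16.3095


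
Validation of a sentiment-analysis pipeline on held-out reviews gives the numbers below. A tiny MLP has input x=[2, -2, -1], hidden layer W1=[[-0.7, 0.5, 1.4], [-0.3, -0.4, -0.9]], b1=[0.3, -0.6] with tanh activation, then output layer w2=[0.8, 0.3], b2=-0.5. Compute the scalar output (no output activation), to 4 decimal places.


z1[0] = (-0.7)·(2) + (0.5)·(-2) + (1.4)·(-1) + 0.3 = -3.5
z1[1] = (-0.3)·(2) + (-0.4)·(-2) + (-0.9)·(-1) - 0.6 = 0.5
h = tanh(z1) = [-0.9982, 0.4621]
output = (0.8)·(-0.9982) + (0.3)·(0.4621) - 0.5 = -1.1599

-1.1599


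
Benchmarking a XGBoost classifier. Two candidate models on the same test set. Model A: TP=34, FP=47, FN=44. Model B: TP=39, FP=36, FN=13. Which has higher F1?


Model A: P=34/81=0.4198, R=34/78=0.4359, F1=2PR/(P+R)=2TP/(2TP+FP+FN)=68/159=0.4277
Model B: P=39/75=0.52, R=39/52=0.75, F1=2PR/(P+R)=2TP/(2TP+FP+FN)=78/127=0.6142
0.4277 < 0.6142 → Model B

Model B


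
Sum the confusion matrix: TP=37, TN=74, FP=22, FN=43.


Total = TP + TN + FP + FN
= 37 + 74 + 22 + 43
= 176
(Predicted positive: 59, predicted negative: 117)

176


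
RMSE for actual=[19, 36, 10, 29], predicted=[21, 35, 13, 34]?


MSE = 39/4 = 9.75
RMSE = √(39/4) = 3.1225

3.1225


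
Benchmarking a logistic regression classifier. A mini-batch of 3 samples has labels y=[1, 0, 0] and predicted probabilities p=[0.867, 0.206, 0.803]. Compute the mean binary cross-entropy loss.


L[0] = -ln(0.867) = 0.1427
L[1] = -ln(1-0.206) = -ln(0.794) = 0.2307
L[2] = -ln(1-0.803) = -ln(0.197) = 1.6246
mean = (0.1427 + 0.2307 + 1.6246)/3 = 0.666

0.666


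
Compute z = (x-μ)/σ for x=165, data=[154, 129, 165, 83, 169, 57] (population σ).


μ = 126.1667, σ = 42.373
z = (165 - 126.1667)/42.373 = 0.9165

0.9165


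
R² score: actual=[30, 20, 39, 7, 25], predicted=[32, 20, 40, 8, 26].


ȳ = 24.2
SS_res = Σ(y-ŷ)² = 7
SS_tot = Σ(y-ȳ)² = 566.8
R² = 1 - SS_res/SS_tot = 1 - 0.0124 = 0.9876

0.9876


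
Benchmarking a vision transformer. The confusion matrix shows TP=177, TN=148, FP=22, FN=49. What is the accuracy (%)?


Accuracy = (TP+TN)/(TP+TN+FP+FN)
= (177+148)/(396)
= 325/396 = 82.07%

82.07%


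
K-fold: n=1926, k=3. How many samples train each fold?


Fold size = 1926/3 = 642
Training per fold = 1926 - 642 = 1284

1284


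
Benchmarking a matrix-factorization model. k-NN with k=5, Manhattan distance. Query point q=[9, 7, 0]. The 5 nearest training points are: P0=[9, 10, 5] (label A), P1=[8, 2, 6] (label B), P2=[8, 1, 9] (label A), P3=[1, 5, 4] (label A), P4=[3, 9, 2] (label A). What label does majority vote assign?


d(q,P0) = 8  (label A)
d(q,P1) = 12  (label B)
d(q,P2) = 16  (label A)
d(q,P3) = 14  (label A)
d(q,P4) = 10  (label A)
Votes: A=4, B=1
Majority → A

A


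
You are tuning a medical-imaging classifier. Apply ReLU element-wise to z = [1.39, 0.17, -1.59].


ReLU(1.39) = max(0, 1.39) = 1.39
ReLU(0.17) = max(0, 0.17) = 0.17
ReLU(-1.59) = max(0, -1.59) = 0.0
result = [1.39, 0.17, 0.0]

[1.39, 0.17, 0.0]


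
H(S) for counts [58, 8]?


Probabilities: [58/66, 8/66] ≈ [0.8788, 0.1212]
H = -((58/66)·log₂(58/66) + (8/66)·log₂(8/66))
  = 0.5328 bits

0.5328 bits


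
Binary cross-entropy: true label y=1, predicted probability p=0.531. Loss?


BCE = -[y·ln(p) + (1-y)·ln(1-p)]
= -1·ln(0.531) - 0
= -ln(0.531) = 0.633

0.633


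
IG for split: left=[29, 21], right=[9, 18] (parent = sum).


Parent = [38, 39], H_parent = 0.9999
H_left = 0.9815 (n=50), H_right = 0.9183 (n=27)
H_children = (50/77)·0.9815 + (27/77)·0.9183 = 0.9593
IG = 0.9999 - 0.9593 = 0.0406

0.0406


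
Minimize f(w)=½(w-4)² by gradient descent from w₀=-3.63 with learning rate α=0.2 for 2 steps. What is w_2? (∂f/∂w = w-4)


step 1: grad = -3.63-4 = -7.63; w = -3.63 - 0.2·(-7.63) = -2.104
step 2: grad = -2.104-4 = -6.104; w = -2.104 - 0.2·(-6.104) = -0.8832

-0.8832


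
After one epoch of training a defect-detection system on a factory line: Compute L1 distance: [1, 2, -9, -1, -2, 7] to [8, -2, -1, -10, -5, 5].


d = |1-8| + |2+ 2| + |-9+ 1| + |-1+ 10| + |-2+ 5| + |7-5|
  = 7 + 4 + 8 + 9 + 3 + 2
  = 33

33


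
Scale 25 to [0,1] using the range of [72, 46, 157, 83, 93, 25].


min=25, max=157
(25-25)/(157-25) = 0/132 = 0.0

0.0


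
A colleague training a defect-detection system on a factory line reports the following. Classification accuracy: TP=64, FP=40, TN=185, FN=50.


Accuracy = (TP+TN)/(TP+TN+FP+FN)
= (64+185)/(339)
= 249/339 = 73.45%

73.45%


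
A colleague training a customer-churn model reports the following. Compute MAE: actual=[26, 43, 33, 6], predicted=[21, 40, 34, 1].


Absolute errors: |26-21|=5, |43-40|=3, |33-34|=1, |6-1|=5
Sum = 14
MAE = 14/4 = 7/2

7/2


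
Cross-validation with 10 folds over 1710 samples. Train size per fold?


Fold size = 1710/10 = 171
Training per fold = 1710 - 171 = 1539

1539


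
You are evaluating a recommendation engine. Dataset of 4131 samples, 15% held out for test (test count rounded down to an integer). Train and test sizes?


Test = ⌊4131·15/100⌋ = 619
Train = 4131 - 619 = 3512

Train: 3512, Test: 619


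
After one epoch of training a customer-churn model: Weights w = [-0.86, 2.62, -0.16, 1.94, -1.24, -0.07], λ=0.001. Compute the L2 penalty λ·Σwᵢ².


‖w‖₂² = (-0.86)² + (2.62)² + (-0.16)² + (1.94)² + (-1.24)² + (-0.07)²
     = 0.7396 + 6.8644 + 0.0256 + 3.7636 + 1.5376 + 0.0049
     = 12.9357
λ·‖w‖₂² = 0.001·12.9357 = 0.012936

0.012936


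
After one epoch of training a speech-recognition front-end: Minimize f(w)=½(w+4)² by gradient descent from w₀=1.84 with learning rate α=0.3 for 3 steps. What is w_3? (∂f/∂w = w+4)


step 1: grad = 1.84+4 = 5.84; w = 1.84 - 0.3·(5.84) = 0.088
step 2: grad = 0.088+4 = 4.088; w = 0.088 - 0.3·(4.088) = -1.1384
step 3: grad = -1.1384+4 = 2.8616; w = -1.1384 - 0.3·(2.8616) = -1.99688

-1.99688


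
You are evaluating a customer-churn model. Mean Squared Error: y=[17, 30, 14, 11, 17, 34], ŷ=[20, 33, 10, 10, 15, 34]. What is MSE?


Squared errors: (17-20)²=9, (30-33)²=9, (14-10)²=16, (11-10)²=1, (17-15)²=4, (34-34)²=0
Sum = 39
MSE = 39/6 = 13/2

13/2


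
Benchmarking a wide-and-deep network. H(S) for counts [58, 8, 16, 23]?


Probabilities: [58/105, 8/105, 16/105, 23/105] ≈ [0.5524, 0.0762, 0.1524, 0.219]
H = -((58/105)·log₂(58/105) + (8/105)·log₂(8/105) + (16/105)·log₂(16/105) + (23/105)·log₂(23/105))
  = 1.6494 bits

1.6494 bits


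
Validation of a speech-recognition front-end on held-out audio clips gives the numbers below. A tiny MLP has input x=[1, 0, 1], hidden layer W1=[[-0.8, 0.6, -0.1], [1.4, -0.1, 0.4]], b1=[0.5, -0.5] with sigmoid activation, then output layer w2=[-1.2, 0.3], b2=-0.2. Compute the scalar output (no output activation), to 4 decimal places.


z1[0] = (-0.8)·(1) + (0.6)·(0) + (-0.1)·(1) + 0.5 = -0.4
z1[1] = (1.4)·(1) + (-0.1)·(0) + (0.4)·(1) - 0.5 = 1.3
h = sigmoid(z1) = [0.4013, 0.7858]
output = (-1.2)·(0.4013) + (0.3)·(0.7858) - 0.2 = -0.4458

-0.4458


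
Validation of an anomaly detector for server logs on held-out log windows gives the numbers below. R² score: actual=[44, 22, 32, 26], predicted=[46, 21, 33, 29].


ȳ = 31
SS_res = Σ(y-ŷ)² = 15
SS_tot = Σ(y-ȳ)² = 276
R² = 1 - SS_res/SS_tot = 1 - 0.0543 = 0.9457

0.9457


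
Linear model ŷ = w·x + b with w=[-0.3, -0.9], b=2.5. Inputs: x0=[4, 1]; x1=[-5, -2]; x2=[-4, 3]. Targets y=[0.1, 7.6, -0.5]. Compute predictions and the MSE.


ŷ0 = (-0.3)·(4) + (-0.9)·(1) + 2.5 = 0.4
ŷ1 = (-0.3)·(-5) + (-0.9)·(-2) + 2.5 = 5.8
ŷ2 = (-0.3)·(-4) + (-0.9)·(3) + 2.5 = 1.0
errors² = [0.09, 3.24, 2.25]
MSE = 5.5800/3 = 1.86

1.86


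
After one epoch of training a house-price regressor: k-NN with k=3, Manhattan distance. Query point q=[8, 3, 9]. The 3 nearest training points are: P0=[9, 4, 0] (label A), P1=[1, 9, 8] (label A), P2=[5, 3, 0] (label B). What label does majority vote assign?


d(q,P0) = 11  (label A)
d(q,P1) = 14  (label A)
d(q,P2) = 12  (label B)
Votes: A=2, B=1
Majority → A

A


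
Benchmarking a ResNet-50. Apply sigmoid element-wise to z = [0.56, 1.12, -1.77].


σ(0.56) = 1/(1+e^-0.56) = 0.6365
σ(1.12) = 1/(1+e^-1.12) = 0.754
σ(-1.77) = 1/(1+e^1.77) = 0.1455
result = [0.6365, 0.754, 0.1455]

[0.6365, 0.754, 0.1455]


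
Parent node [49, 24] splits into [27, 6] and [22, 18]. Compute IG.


Parent = [49, 24], H_parent = 0.9137
H_left = 0.684 (n=33), H_right = 0.9928 (n=40)
H_children = (33/73)·0.684 + (40/73)·0.9928 = 0.8532
IG = 0.9137 - 0.8532 = 0.0605

0.0605


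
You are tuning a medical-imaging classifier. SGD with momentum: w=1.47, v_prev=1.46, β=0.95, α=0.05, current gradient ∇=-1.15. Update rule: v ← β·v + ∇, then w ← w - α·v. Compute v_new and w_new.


v_new = 0.95·1.46 - 1.15 = 1.387 - 1.15 = 0.237
w_new = 1.47 - 0.05·0.237 = 1.47 - 0.01185 = 1.45815

v_new=0.237, w_new=1.45815


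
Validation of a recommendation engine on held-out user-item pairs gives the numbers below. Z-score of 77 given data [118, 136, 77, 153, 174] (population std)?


μ = 131.6, σ = 32.9885
z = (77 - 131.6)/32.9885 = -1.6551

-1.6551


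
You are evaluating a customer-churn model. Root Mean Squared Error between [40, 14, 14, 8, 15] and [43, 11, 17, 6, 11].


MSE = 47/5 = 9.4
RMSE = √(47/5) = 3.0659

3.0659


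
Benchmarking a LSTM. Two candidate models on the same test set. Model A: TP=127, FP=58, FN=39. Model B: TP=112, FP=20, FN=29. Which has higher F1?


Model A: P=127/185=0.6865, R=127/166=0.7651, F1=2PR/(P+R)=2TP/(2TP+FP+FN)=254/351=0.7236
Model B: P=112/132=0.8485, R=112/141=0.7943, F1=2PR/(P+R)=2TP/(2TP+FP+FN)=224/273=0.8205
0.7236 < 0.8205 → Model B

Model B


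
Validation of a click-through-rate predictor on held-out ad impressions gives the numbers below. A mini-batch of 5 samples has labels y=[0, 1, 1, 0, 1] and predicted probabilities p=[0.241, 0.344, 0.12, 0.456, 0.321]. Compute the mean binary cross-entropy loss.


L[0] = -ln(1-0.241) = -ln(0.759) = 0.2758
L[1] = -ln(0.344) = 1.0671
L[2] = -ln(0.12) = 2.1203
L[3] = -ln(1-0.456) = -ln(0.544) = 0.6088
L[4] = -ln(0.321) = 1.1363
mean = (0.2758 + 1.0671 + 2.1203 + 0.6088 + 1.1363)/5 = 1.0417

1.0417


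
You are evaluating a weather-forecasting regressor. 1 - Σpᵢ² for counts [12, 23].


Probabilities: [12/35, 23/35] ≈ [0.3429, 0.6571]
Σpᵢ² = (144 + 529)/35² = 673/1225
Gini = 1 - Σpᵢ² = 1 - 673/1225 = 0.4506

0.4506


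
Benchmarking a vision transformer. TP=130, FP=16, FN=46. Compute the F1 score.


Precision = 130/146 = 0.8904
Recall = 130/176 = 0.7386
F1 = 2·P·R/(P+R) = 2·TP/(2·TP+FP+FN) = 260/(260+16+46) = 260/322 = 0.8075

0.8075


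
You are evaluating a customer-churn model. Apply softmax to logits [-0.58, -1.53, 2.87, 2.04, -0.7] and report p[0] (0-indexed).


Exponentials: e^-0.58=0.5599, e^-1.53=0.2165, e^2.87=17.637, e^2.04=7.6906, e^-0.7=0.4966
Sum = 26.6006
Softmax = [0.021, 0.0081, 0.663, 0.2891, 0.0187]
p[0] = 0.5599/26.6006 = 0.021

0.021


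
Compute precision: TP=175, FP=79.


Precision = TP/(TP+FP)
= 175/(175+79)
= 175/254 = 68.9%

68.9%


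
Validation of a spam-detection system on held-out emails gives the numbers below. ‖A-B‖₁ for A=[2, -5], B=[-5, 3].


d = |2+ 5| + |-5-3|
  = 7 + 8
  = 15

15


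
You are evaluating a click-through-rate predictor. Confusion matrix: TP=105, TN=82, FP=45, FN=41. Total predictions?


Total = TP + TN + FP + FN
= 105 + 82 + 45 + 41
= 273
(Predicted positive: 150, predicted negative: 123)

273


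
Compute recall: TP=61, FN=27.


Recall = TP/(TP+FN)
= 61/(61+27)
= 61/88 = 69.32%

69.32%


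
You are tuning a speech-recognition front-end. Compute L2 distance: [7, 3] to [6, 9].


d = √((7-6)² + (3-9)²)
  = √(1 + 36)
  = √37 = 6.0828

6.0828


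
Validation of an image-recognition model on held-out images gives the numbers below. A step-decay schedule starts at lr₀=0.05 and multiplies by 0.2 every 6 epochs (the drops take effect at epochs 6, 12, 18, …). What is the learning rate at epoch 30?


n_drops = ⌊30/6⌋ = 5
lr = 0.05·0.2^5 = 0.05·0.00032 = 0.000016

0.000016


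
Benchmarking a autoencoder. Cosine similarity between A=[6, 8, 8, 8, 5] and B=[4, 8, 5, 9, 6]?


A·B = 6·4 + 8·8 + 8·5 + 8·9 + 5·6 = 230
‖A‖ = √253 = 15.906, ‖B‖ = √222 = 14.8997
cos = 230/(√253·√222) = 230/√56166 = 0.9705

0.9705


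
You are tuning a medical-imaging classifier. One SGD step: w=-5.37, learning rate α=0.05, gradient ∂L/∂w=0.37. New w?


w_new = w - α·∇
= -5.37 - 0.05·0.37
= -5.37 - 0.0185
= -5.3885

-5.3885


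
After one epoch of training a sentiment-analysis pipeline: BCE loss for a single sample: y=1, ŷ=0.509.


BCE = -[y·ln(p) + (1-y)·ln(1-p)]
= -1·ln(0.509) - 0
= -ln(0.509) = 0.6753

0.6753


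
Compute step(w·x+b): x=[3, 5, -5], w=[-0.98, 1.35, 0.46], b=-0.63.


z = (3)·(-0.98) + (5)·(1.35) + (-5)·(0.46) - 0.63
  = 0.88
step(z) = 1 (z≥0)

1


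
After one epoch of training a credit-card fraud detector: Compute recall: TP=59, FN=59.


Recall = TP/(TP+FN)
= 59/(59+59)
= 59/118 = 50.0%

50.0%


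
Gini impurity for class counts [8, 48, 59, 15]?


Probabilities: [8/130, 48/130, 59/130, 15/130] ≈ [0.0615, 0.3692, 0.4538, 0.1154]
Σpᵢ² = (64 + 2304 + 3481 + 225)/130² = 6074/16900
Gini = 1 - Σpᵢ² = 1 - 6074/16900 = 0.6406

0.6406


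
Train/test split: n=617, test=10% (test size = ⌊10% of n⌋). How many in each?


Test = ⌊617·10/100⌋ = 61
Train = 617 - 61 = 556

Train: 556, Test: 61


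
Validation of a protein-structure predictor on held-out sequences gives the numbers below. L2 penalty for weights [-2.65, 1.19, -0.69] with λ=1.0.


‖w‖₂² = (-2.65)² + (1.19)² + (-0.69)²
     = 7.0225 + 1.4161 + 0.4761
     = 8.9147
λ·‖w‖₂² = 1.0·8.9147 = 8.9147

8.9147


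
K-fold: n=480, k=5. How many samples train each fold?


Fold size = 480/5 = 96
Training per fold = 480 - 96 = 384

384


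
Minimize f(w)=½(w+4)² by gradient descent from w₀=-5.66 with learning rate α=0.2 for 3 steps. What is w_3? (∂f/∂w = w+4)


step 1: grad = -5.66+4 = -1.66; w = -5.66 - 0.2·(-1.66) = -5.328
step 2: grad = -5.328+4 = -1.328; w = -5.328 - 0.2·(-1.328) = -5.0624
step 3: grad = -5.0624+4 = -1.0624; w = -5.0624 - 0.2·(-1.0624) = -4.84992

-4.84992


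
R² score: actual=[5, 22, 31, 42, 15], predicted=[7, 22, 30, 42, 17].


ȳ = 23
SS_res = Σ(y-ŷ)² = 9
SS_tot = Σ(y-ȳ)² = 814
R² = 1 - SS_res/SS_tot = 1 - 0.0111 = 0.9889

0.9889


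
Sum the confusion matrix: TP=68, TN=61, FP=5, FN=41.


Total = TP + TN + FP + FN
= 68 + 61 + 5 + 41
= 175
(Predicted positive: 73, predicted negative: 102)

175


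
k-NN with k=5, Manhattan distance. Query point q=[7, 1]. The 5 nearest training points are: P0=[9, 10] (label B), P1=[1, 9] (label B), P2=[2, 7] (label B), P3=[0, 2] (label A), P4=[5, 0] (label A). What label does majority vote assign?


d(q,P0) = 11  (label B)
d(q,P1) = 14  (label B)
d(q,P2) = 11  (label B)
d(q,P3) = 8  (label A)
d(q,P4) = 3  (label A)
Votes: A=2, B=3
Majority → B

B


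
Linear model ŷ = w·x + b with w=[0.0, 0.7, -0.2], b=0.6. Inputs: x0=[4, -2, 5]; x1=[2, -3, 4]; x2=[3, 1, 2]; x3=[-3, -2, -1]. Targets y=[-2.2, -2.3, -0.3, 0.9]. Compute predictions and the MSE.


ŷ0 = (0.0)·(4) + (0.7)·(-2) + (-0.2)·(5) + 0.6 = -1.8
ŷ1 = (0.0)·(2) + (0.7)·(-3) + (-0.2)·(4) + 0.6 = -2.3
ŷ2 = (0.0)·(3) + (0.7)·(1) + (-0.2)·(2) + 0.6 = 0.9
ŷ3 = (0.0)·(-3) + (0.7)·(-2) + (-0.2)·(-1) + 0.6 = -0.6
errors² = [0.16, 0.0, 1.44, 2.25]
MSE = 3.8500/4 = 0.9625

0.9625


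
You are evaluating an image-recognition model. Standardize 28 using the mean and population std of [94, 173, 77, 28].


μ = 93, σ = 52.1584
z = (28 - 93)/52.1584 = -1.2462

-1.2462


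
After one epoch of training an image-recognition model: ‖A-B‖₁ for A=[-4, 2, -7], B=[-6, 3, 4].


d = |-4+ 6| + |2-3| + |-7-4|
  = 2 + 1 + 11
  = 14

14


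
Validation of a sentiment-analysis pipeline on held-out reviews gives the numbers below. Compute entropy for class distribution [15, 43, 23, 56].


Probabilities: [15/137, 43/137, 23/137, 56/137] ≈ [0.1095, 0.3139, 0.1679, 0.4088]
H = -((15/137)·log₂(15/137) + (43/137)·log₂(43/137) + (23/137)·log₂(23/137) + (56/137)·log₂(56/137))
  = 1.8339 bits

1.8339 bits


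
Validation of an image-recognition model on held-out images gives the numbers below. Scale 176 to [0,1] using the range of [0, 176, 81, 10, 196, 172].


min=0, max=196
(176-0)/(196-0) = 176/196 = 0.898

0.898


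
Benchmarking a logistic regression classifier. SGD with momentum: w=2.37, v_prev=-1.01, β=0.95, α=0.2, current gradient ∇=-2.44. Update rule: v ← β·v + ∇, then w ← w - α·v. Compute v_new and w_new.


v_new = 0.95·-1.01 - 2.44 = -0.9595 - 2.44 = -3.3995
w_new = 2.37 - 0.2·-3.3995 = 2.37 + 0.6799 = 3.0499

v_new=-3.3995, w_new=3.0499


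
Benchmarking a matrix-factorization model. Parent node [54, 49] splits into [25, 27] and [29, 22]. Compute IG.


Parent = [54, 49], H_parent = 0.9983
H_left = 0.9989 (n=52), H_right = 0.9864 (n=51)
H_children = (52/103)·0.9989 + (51/103)·0.9864 = 0.9927
IG = 0.9983 - 0.9927 = 0.0056

0.0056


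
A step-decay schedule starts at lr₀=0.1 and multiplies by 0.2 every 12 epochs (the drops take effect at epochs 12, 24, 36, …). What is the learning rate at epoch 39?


n_drops = ⌊39/12⌋ = 3
lr = 0.1·0.2^3 = 0.1·0.008 = 0.0008

0.0008


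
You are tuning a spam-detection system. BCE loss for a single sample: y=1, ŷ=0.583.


BCE = -[y·ln(p) + (1-y)·ln(1-p)]
= -1·ln(0.583) - 0
= -ln(0.583) = 0.5396

0.5396


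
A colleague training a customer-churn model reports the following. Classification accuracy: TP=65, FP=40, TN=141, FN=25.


Accuracy = (TP+TN)/(TP+TN+FP+FN)
= (65+141)/(271)
= 206/271 = 76.01%

76.01%


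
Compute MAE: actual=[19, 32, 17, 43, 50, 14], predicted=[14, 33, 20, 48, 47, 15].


Absolute errors: |19-14|=5, |32-33|=1, |17-20|=3, |43-48|=5, |50-47|=3, |14-15|=1
Sum = 18
MAE = 18/6 = 3

3


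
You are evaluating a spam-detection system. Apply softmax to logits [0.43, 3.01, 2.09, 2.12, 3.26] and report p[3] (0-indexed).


Exponentials: e^0.43=1.5373, e^3.01=20.2874, e^2.09=8.0849, e^2.12=8.3311, e^3.26=26.0495
Sum = 64.2902
Softmax = [0.0239, 0.3156, 0.1258, 0.1296, 0.4052]
p[3] = 8.3311/64.2902 = 0.1296

0.1296


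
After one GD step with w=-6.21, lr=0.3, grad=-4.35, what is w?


w_new = w - α·∇
= -6.21 - 0.3·-4.35
= -6.21 + 1.305
= -4.905

-4.905


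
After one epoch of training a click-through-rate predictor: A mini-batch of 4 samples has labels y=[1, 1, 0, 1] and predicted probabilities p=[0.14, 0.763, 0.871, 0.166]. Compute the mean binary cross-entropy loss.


L[0] = -ln(0.14) = 1.9661
L[1] = -ln(0.763) = 0.2705
L[2] = -ln(1-0.871) = -ln(0.129) = 2.0479
L[3] = -ln(0.166) = 1.7958
mean = (1.9661 + 0.2705 + 2.0479 + 1.7958)/4 = 1.5201

1.5201


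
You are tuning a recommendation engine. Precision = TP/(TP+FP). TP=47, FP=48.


Precision = TP/(TP+FP)
= 47/(47+48)
= 47/95 = 49.47%

49.47%


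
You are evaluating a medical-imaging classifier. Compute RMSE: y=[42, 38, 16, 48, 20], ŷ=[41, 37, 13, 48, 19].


MSE = 12/5 = 2.4
RMSE = √(12/5) = 1.5492

1.5492


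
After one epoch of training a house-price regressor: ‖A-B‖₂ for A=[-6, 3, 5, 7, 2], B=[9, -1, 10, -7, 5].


d = √((-6-9)² + (3+ 1)² + (5-10)² + (7+ 7)² + (2-5)²)
  = √(225 + 16 + 25 + 196 + 9)
  = √471 = 21.7025

21.7025


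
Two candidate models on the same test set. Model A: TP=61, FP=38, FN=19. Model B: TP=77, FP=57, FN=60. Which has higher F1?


Model A: P=61/99=0.6162, R=61/80=0.7625, F1=2PR/(P+R)=2TP/(2TP+FP+FN)=122/179=0.6816
Model B: P=77/134=0.5746, R=77/137=0.562, F1=2PR/(P+R)=2TP/(2TP+FP+FN)=154/271=0.5683
0.6816 > 0.5683 → Model A

Model A


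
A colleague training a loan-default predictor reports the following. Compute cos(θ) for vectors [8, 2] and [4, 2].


A·B = 8·4 + 2·2 = 36
‖A‖ = √68 = 8.2462, ‖B‖ = √20 = 4.4721
cos = 36/(√68·√20) = 36/√1360 = 0.9762

0.9762


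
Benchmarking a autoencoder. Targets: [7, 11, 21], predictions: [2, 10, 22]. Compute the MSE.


Squared errors: (7-2)²=25, (11-10)²=1, (21-22)²=1
Sum = 27
MSE = 27/3 = 9

9


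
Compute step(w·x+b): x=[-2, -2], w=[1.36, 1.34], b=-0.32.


z = (-2)·(1.36) + (-2)·(1.34) - 0.32
  = -5.72
step(z) = 0 (z<0)

0


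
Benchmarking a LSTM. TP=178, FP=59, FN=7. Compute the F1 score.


Precision = 178/237 = 0.7511
Recall = 178/185 = 0.9622
F1 = 2·P·R/(P+R) = 2·TP/(2·TP+FP+FN) = 356/(356+59+7) = 356/422 = 0.8436

0.8436


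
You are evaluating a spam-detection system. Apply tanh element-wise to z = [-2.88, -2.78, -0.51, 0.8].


tanh(-2.88) = -0.9937
tanh(-2.78) = -0.9923
tanh(-0.51) = -0.4699
tanh(0.8) = 0.664
result = [-0.9937, -0.9923, -0.4699, 0.664]

[-0.9937, -0.9923, -0.4699, 0.664]


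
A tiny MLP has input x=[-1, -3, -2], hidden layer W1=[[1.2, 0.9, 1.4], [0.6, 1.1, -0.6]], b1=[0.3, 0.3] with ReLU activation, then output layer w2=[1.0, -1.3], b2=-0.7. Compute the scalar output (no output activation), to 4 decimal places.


z1[0] = (1.2)·(-1) + (0.9)·(-3) + (1.4)·(-2) + 0.3 = -6.4
z1[1] = (0.6)·(-1) + (1.1)·(-3) + (-0.6)·(-2) + 0.3 = -2.4
h = ReLU(z1) = [0.0, 0.0]
output = (1.0)·(0.0) + (-1.3)·(0.0) - 0.7 = -0.7

-0.7


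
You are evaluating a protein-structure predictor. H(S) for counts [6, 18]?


Probabilities: [6/24, 18/24] ≈ [0.25, 0.75]
H = -((6/24)·log₂(6/24) + (18/24)·log₂(18/24))
  = 0.8113 bits

0.8113 bits


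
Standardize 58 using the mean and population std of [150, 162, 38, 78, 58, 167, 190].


μ = 120.4286, σ = 56.1932
z = (58 - 120.4286)/56.1932 = -1.111

-1.111


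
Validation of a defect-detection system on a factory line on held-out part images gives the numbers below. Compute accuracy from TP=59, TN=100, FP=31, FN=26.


Accuracy = (TP+TN)/(TP+TN+FP+FN)
= (59+100)/(216)
= 159/216 = 73.61%

73.61%


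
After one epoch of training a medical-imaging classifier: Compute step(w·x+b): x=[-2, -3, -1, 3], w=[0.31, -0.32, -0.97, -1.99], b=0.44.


z = (-2)·(0.31) + (-3)·(-0.32) + (-1)·(-0.97) + (3)·(-1.99) + 0.44
  = -4.22
step(z) = 0 (z<0)

0


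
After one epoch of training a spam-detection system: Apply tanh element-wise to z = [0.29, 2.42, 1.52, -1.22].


tanh(0.29) = 0.2821
tanh(2.42) = 0.9843
tanh(1.52) = 0.9087
tanh(-1.22) = -0.8397
result = [0.2821, 0.9843, 0.9087, -0.8397]

[0.2821, 0.9843, 0.9087, -0.8397]


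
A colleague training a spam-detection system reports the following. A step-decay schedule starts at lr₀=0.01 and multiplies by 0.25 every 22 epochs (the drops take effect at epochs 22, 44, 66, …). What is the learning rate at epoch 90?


n_drops = ⌊90/22⌋ = 4
lr = 0.01·0.25^4 = 0.01·0.00390625 = 0.0000390625

0.0000390625


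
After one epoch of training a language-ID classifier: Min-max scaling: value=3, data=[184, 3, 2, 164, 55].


min=2, max=184
(3-2)/(184-2) = 1/182 = 0.0055

0.0055


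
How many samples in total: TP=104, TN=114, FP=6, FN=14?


Total = TP + TN + FP + FN
= 104 + 114 + 6 + 14
= 238
(Predicted positive: 110, predicted negative: 128)

238


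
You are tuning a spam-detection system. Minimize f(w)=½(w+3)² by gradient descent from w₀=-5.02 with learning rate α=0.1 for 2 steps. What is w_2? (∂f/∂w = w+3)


step 1: grad = -5.02+3 = -2.02; w = -5.02 - 0.1·(-2.02) = -4.818
step 2: grad = -4.818+3 = -1.818; w = -4.818 - 0.1·(-1.818) = -4.6362

-4.6362


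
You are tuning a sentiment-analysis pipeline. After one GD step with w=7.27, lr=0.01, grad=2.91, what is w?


w_new = w - α·∇
= 7.27 - 0.01·2.91
= 7.27 - 0.0291
= 7.2409

7.2409


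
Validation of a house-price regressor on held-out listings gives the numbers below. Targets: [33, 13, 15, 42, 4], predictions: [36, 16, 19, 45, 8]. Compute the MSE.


Squared errors: (33-36)²=9, (13-16)²=9, (15-19)²=16, (42-45)²=9, (4-8)²=16
Sum = 59
MSE = 59/5 = 59/5

59/5


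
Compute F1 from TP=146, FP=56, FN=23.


Precision = 146/202 = 0.7228
Recall = 146/169 = 0.8639
F1 = 2·P·R/(P+R) = 2·TP/(2·TP+FP+FN) = 292/(292+56+23) = 292/371 = 0.7871

0.7871


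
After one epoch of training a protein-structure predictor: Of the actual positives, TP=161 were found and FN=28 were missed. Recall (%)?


Recall = TP/(TP+FN)
= 161/(161+28)
= 161/189 = 85.19%

85.19%


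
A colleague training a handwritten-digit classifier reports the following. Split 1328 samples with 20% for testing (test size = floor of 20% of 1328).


Test = ⌊1328·20/100⌋ = 265
Train = 1328 - 265 = 1063

Train: 1063, Test: 265


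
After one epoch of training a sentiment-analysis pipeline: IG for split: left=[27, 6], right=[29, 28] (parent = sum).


Parent = [56, 34], H_parent = 0.9565
H_left = 0.684 (n=33), H_right = 0.9998 (n=57)
H_children = (33/90)·0.684 + (57/90)·0.9998 = 0.884
IG = 0.9565 - 0.884 = 0.0725

0.0725


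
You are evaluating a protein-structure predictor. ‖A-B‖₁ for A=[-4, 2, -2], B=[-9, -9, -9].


d = |-4+ 9| + |2+ 9| + |-2+ 9|
  = 5 + 11 + 7
  = 23

23


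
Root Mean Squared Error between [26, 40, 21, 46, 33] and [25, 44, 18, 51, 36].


MSE = 60/5 = 12
RMSE = √(60/5) = 3.4641

3.4641


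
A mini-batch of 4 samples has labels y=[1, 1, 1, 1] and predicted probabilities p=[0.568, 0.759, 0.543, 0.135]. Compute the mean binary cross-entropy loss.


L[0] = -ln(0.568) = 0.5656
L[1] = -ln(0.759) = 0.2758
L[2] = -ln(0.543) = 0.6106
L[3] = -ln(0.135) = 2.0025
mean = (0.5656 + 0.2758 + 0.6106 + 2.0025)/4 = 0.8636

0.8636


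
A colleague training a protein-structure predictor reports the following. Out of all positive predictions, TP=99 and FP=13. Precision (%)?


Precision = TP/(TP+FP)
= 99/(99+13)
= 99/112 = 88.39%

88.39%


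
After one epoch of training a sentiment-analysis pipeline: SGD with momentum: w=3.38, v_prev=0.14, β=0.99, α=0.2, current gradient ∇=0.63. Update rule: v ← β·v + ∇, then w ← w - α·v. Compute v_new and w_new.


v_new = 0.99·0.14 + 0.63 = 0.1386 + 0.63 = 0.7686
w_new = 3.38 - 0.2·0.7686 = 3.38 - 0.15372 = 3.22628

v_new=0.7686, w_new=3.22628
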